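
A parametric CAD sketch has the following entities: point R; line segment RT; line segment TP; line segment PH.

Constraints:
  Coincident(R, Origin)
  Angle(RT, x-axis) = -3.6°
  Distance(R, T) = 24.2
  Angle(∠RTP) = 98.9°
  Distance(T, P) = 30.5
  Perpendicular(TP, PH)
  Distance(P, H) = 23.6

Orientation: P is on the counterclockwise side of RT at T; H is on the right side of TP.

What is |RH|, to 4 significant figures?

58.56

∠RTP = 98.9°, so TP runs at -3.6° + (180° − 98.9°) = 77.50° from the x-axis; with |TP| = 30.5, P = T + 30.5·(cos 77.50°, sin 77.50°) = (30.75, 28.26). TP is perpendicular to PH; with |PH| = 23.6 on the right of TP, H = P + 23.6·(0.9763, -0.2164) = (53.79, 23.15). Then |RH| = |H − R| = 58.56.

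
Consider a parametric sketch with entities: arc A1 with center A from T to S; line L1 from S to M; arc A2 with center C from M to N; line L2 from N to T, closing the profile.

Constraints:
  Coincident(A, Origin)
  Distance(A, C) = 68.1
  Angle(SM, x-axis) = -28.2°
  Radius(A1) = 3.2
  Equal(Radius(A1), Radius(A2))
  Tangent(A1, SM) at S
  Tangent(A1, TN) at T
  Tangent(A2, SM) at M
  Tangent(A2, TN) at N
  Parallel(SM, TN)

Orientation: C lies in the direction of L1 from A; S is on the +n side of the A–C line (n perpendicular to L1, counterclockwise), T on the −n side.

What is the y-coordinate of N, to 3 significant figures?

-35.0

The slot axis is L1's direction at -28.2°, so u = (cos -28.2°, sin -28.2°) = (0.881, -0.473) and n = (−sin -28.2°, cos -28.2°) = (0.473, 0.881). A is at the origin and C lies 68.1 along u from A, so C = 68.1·u = (60.0, -32.2). Tangency of A1 to both parallel lines with radius 3.2 puts S and T at A ± 3.2·n: S = (1.51, 2.82), T = (-1.51, -2.82). Equal radii place M and N the same way about C: M = C + 3.2·n = (61.5, -29.4), N = C − 3.2·n = (58.5, -35.0). So N.y = -35.0.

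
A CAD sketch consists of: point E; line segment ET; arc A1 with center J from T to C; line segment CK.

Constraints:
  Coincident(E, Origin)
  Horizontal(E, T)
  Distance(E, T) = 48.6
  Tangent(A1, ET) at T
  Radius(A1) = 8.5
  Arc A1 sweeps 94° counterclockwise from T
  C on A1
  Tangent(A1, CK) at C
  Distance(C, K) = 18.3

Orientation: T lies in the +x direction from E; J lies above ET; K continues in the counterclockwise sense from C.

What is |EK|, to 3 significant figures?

62.1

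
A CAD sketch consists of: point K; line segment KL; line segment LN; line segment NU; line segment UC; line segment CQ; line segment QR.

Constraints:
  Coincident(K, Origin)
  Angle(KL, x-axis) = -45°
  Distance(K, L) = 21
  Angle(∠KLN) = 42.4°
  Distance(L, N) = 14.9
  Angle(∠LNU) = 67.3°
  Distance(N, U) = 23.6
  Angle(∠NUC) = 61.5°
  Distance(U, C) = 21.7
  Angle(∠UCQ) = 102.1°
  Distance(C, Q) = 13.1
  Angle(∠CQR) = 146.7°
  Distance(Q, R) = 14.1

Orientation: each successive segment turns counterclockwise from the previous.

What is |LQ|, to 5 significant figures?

5.3256

K is at the origin; KL runs at -45.0° with length 21.0, so L = (14.849, -14.849). ∠KLN = 42.4° gives LN at 92.600° from the x-axis; with |LN| = 14.9, N = (14.173, 0.035419). ∠LNU = 67.3° gives NU at -154.70° from the x-axis; with |NU| = 23.6, U = (-7.1630, -10.050). ∠NUC = 61.5° gives UC at -36.200° from the x-axis; with |UC| = 21.7, C = (10.348, -22.866). ∠UCQ = 102.1° gives CQ at 41.700° from the x-axis; with |CQ| = 13.1, Q = (20.129, -14.152). Then |LQ| = |Q − L| = 5.3256.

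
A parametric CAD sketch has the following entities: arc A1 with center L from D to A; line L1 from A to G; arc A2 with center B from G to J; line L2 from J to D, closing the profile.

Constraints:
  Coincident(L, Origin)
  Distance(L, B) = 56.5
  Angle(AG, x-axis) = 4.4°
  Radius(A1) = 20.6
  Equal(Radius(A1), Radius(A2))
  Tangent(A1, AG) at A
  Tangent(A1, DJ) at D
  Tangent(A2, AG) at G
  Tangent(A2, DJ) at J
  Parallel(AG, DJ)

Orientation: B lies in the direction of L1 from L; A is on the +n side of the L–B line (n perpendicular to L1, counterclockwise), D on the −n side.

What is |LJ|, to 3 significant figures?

60.1

The slot axis is L1's direction at 4.4°, so u = (cos 4.4°, sin 4.4°) = (0.997, 0.0767) and n = (−sin 4.4°, cos 4.4°) = (-0.0767, 0.997). L is at the origin and B lies 56.5 along u from L, so B = 56.5·u = (56.3, 4.33). Tangency of A1 to both parallel lines with radius 20.6 puts A and D at L ± 20.6·n: A = (-1.58, 20.5), D = (1.58, -20.5). Equal radii place G and J the same way about B: G = B + 20.6·n = (54.8, 24.9), J = B − 20.6·n = (57.9, -16.2). Then |LJ| = |J − L| = 60.1.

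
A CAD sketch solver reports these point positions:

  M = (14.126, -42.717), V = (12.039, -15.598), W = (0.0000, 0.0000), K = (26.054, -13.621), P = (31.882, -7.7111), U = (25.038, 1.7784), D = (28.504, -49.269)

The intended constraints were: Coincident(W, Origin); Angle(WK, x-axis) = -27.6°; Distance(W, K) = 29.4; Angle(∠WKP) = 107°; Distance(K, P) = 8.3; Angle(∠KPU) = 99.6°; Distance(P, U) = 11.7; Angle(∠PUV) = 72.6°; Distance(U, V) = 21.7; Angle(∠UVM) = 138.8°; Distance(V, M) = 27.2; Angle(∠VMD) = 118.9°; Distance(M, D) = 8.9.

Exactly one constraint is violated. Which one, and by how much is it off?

Distance(M, D) = 8.9 — off by 6.90.

W = (0.00, 0.00) ✓; WK at -27.60° ✓; |WK| = 29.40 ✓; ∠WKP = 107.0° ✓; |KP| = 8.300 ✓; ∠KPU = 99.60° ✓; |PU| = 11.70 ✓; ∠PUV = 72.60° ✓; |UV| = 21.70 ✓; ∠UVM = 138.8° ✓; |VM| = 27.20 ✓; ∠VMD = 118.9° ✓; |MD| = 15.80 ✗.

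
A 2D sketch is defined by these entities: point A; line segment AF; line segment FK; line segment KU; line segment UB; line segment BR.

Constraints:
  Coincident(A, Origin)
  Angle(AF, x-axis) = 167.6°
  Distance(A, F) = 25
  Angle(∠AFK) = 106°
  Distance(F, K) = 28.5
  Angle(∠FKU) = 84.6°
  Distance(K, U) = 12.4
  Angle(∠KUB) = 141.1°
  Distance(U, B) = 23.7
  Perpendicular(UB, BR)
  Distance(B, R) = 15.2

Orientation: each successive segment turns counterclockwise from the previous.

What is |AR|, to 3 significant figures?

8.64

A is at the origin; AF runs at 167.6° with length 25.0, so F = (-24.4, 5.37). ∠AFK = 106.0° gives FK at -118° from the x-axis; with |FK| = 28.5, K = (-38.0, -19.7). ∠FKU = 84.6° gives KU at -23.0° from the x-axis; with |KU| = 12.4, U = (-26.6, -24.5). ∠KUB = 141.1° gives UB at 15.9° from the x-axis; with |UB| = 23.7, B = (-3.76, -18.1). The perpendicularity gives BR at right angles to UB, so BR runs at 106°; with |BR| = 15.2, R = (-7.93, -3.44). Then |AR| = |R − A| = 8.64.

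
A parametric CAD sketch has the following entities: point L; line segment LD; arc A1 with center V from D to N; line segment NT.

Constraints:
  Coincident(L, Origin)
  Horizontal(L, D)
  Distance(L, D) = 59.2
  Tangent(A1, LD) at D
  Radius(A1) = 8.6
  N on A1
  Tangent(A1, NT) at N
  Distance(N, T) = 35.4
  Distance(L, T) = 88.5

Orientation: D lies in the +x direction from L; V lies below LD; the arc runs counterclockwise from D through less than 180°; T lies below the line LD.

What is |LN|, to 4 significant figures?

55.45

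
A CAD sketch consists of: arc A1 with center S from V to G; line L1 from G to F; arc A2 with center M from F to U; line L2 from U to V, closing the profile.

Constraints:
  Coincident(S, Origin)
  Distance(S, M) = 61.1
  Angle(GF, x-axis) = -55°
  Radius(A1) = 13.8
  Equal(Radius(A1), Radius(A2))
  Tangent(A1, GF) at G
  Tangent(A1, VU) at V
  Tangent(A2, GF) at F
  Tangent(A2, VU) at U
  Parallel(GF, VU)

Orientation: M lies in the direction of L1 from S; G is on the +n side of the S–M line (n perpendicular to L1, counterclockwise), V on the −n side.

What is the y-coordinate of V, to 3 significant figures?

-7.92

The slot axis is L1's direction at -55.0°, so u = (cos -55.0°, sin -55.0°) = (0.574, -0.819) and n = (−sin -55.0°, cos -55.0°) = (0.819, 0.574). S is at the origin and M lies 61.1 along u from S, so M = 61.1·u = (35.0, -50.1). Tangency of A1 to both parallel lines with radius 13.8 puts G and V at S ± 13.8·n: G = (11.3, 7.92), V = (-11.3, -7.92). So V.y = -7.92.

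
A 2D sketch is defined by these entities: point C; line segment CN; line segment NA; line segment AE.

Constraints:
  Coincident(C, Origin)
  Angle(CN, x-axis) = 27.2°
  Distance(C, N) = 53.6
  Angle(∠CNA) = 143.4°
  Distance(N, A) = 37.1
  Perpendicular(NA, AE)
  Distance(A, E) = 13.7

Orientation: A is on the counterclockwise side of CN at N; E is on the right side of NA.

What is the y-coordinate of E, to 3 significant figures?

51.7

C is at the origin; CN runs at 27.2° with length 53.6, so N = 53.6·(cos 27.2°, sin 27.2°) = (47.7, 24.5). ∠CNA = 143.4°, so NA runs at 27.2° + (180° − 143.4°) = 63.8° from the x-axis; with |NA| = 37.1, A = N + 37.1·(cos 63.8°, sin 63.8°) = (64.1, 57.8). NA ⟂ AE; with |AE| = 13.7 on the right of NA, E = A + 13.7·(0.897, -0.442) = (76.3, 51.7). So E.y = 51.7.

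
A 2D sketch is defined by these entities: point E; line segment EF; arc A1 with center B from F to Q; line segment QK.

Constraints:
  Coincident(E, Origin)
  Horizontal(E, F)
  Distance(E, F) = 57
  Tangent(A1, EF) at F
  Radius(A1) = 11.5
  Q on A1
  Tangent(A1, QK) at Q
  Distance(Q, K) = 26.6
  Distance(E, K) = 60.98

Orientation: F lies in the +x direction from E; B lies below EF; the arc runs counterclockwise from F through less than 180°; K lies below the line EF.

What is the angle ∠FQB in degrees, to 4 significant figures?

43.30°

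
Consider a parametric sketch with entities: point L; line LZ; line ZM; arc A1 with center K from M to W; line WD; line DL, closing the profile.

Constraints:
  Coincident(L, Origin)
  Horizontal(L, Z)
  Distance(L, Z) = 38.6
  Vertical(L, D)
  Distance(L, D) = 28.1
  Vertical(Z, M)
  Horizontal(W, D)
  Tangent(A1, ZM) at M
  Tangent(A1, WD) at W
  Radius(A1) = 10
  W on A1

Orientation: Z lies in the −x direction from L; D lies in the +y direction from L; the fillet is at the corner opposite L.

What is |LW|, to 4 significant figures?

40.09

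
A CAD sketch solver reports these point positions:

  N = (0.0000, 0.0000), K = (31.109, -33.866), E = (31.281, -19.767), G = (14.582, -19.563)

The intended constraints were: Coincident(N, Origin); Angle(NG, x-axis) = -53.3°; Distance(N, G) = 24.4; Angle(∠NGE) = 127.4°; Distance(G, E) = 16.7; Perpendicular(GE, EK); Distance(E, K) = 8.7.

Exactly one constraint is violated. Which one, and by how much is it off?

Distance(E, K) = 8.7 — off by 5.40.

N = (0.00, 0.00) ✓; NG at -53.30° ✓; |NG| = 24.40 ✓; ∠NGE = 127.4° ✓; |GE| = 16.70 ✓; ∠(GE, EK) = 90.00° ✓; |EK| = 14.10 ✗.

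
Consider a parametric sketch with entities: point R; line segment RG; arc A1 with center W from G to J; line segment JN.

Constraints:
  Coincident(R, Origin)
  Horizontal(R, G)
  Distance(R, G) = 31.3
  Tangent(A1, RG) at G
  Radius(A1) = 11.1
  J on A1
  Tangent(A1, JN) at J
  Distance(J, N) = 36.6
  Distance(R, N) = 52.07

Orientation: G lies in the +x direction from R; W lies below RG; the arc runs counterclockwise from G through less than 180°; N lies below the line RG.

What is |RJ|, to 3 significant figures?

23.1

R is at the origin; R and G share the same y with |RG| = 31.3 and G on the +x side, so G = (31.3, 0.00). Tangency of A1 to RG means the radius WG is perpendicular to RG, so W = G + (0, -11.1) = (31.3, -11.1). Since WJ ⟂ JN (tangency), |WN| = √(11.1² + 36.6²) = 38.2 regardless of where J sits on A1. So N lies on both circle(R, 52.07) and circle(W, 38.2); the below-RG intersection is N = (20.6, -47.8). J is the foot of the tangent from N: J = (20.2, -11.2).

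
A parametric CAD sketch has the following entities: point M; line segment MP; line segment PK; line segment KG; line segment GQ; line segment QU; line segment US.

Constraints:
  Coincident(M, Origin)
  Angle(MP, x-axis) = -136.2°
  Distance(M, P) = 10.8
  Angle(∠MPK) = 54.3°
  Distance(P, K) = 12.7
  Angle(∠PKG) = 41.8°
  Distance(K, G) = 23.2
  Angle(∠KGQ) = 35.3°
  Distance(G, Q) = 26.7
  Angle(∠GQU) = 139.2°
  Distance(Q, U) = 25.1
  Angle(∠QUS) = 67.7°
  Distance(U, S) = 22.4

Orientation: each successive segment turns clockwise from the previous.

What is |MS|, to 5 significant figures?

24.169

M is at the origin; MP runs at -136.2° with length 10.8, so P = (-7.7950, -7.4751). ∠MPK = 54.3° gives PK at 98.100° from the x-axis; with |PK| = 12.7, K = (-9.5845, 5.0982). ∠PKG = 41.8° gives KG at -40.100° from the x-axis; with |KG| = 23.2, G = (8.1617, -9.8455). ∠KGQ = 35.3° gives GQ at 175.20° from the x-axis; with |GQ| = 26.7, Q = (-18.445, -7.6113). ∠GQU = 139.2° gives QU at 134.40° from the x-axis; with |QU| = 25.1, U = (-36.006, 10.322). ∠QUS = 67.7° gives US at 22.100° from the x-axis; with |US| = 22.4, S = (-15.252, 18.749). Then |MS| = |S − M| = 24.169.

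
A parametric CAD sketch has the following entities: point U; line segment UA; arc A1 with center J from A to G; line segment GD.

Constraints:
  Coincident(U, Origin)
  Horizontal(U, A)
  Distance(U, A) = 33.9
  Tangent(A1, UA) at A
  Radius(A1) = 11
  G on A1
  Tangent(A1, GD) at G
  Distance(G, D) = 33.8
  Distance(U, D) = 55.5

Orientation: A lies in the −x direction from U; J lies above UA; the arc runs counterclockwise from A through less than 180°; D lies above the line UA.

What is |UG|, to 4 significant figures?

26.75

Checks: |UA| = 33.90 ✓; |JG| = 11.00 ✓; ∠(JG, GD) = 90.00° ✓; |GD| = 33.80 ✓; |UD| = 55.50 ✓.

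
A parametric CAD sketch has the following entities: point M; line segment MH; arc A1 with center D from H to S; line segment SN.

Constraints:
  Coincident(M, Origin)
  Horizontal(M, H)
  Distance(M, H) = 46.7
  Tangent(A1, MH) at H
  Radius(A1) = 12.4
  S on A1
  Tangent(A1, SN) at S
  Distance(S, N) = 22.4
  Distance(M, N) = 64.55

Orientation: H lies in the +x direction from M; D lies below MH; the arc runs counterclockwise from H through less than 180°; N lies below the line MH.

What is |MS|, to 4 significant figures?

42.92

Checks: |DS| = 12.40 ✓; ∠(DS, SN) = 90.00° ✓; |SN| = 22.40 ✓; |MN| = 64.55 ✓.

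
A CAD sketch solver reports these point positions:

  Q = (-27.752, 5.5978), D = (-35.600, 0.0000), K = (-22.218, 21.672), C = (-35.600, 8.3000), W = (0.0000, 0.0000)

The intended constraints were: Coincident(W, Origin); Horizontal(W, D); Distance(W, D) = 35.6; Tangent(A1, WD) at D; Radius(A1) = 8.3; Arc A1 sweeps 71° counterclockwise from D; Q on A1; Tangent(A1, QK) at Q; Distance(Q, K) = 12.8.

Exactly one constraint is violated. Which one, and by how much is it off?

Distance(Q, K) = 12.8 — off by 4.20.

W = (0.00, 0.00) ✓; W.y = 0.00, D.y = 0.00 ✓; |WD| = 35.60 ✓; ∠(CD, DW) = 90.00° ✓; |CD| = 8.300 ✓; bearing(C→Q) − bearing(C→D) = 71.00° ✓; |CQ| = 8.300 ✓; ∠(CQ, QK) = 90.00° ✓; |QK| = 17.00 ✗.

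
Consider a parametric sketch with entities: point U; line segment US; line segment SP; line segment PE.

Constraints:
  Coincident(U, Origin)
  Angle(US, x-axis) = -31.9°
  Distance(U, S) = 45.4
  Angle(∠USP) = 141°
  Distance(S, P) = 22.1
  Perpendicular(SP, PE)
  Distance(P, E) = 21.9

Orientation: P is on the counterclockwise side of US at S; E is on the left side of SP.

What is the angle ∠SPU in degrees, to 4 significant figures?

26.47°

U is at the origin; US runs at -31.9° with length 45.4, so S = 45.4·(cos -31.9°, sin -31.9°) = (38.54, -23.99). ∠USP = 141.0°, so SP runs at -31.9° + (180° − 141.0°) = 7.100° from the x-axis; with |SP| = 22.1, P = S + 22.1·(cos 7.100°, sin 7.100°) = (60.47, -21.26). Then cos ∠SPU = PS·PU / (|PS||PU|), giving 26.47°.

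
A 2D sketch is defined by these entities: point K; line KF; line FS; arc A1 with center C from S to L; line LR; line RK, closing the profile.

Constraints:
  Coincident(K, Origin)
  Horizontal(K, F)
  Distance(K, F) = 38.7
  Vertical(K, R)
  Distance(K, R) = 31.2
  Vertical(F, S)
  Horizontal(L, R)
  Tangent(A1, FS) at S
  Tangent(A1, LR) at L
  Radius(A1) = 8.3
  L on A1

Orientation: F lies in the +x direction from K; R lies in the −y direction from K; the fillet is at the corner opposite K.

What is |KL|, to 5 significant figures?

43.561

K is at the origin; K and F share the same y with |KF| = 38.7 and F on the +x side, so F = (38.700, 0.0000). K and R share the same x with |KR| = 31.2 and R on the −y side, so R = (0.0000, -31.200). The virtual corner opposite K is at (38.700, -31.200). Tangency of A1 to FS means the radius CS is perpendicular to FS and the tangent condition forces CL to be normal to LR, with radius 8.3, so the center C sits 8.3 in from both sides at C = (30.400, -22.900). That places the tangent points at S = (38.700, -22.900) on FS and L = (30.400, -31.200) on LR. Then |KL| = |L − K| = 43.561.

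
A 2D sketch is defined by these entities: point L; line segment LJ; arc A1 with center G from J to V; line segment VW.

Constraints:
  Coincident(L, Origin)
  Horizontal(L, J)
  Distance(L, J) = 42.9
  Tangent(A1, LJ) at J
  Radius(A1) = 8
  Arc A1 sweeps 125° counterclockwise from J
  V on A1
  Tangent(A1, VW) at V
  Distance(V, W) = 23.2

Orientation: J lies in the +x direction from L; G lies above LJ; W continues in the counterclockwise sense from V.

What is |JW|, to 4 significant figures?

32.31

L is at the origin; L and J share the same y with |LJ| = 42.9 and J on the +x side, so J = (42.90, 0.000). Tangency of A1 to LJ means the radius GJ is perpendicular to LJ, so G = J + (0, 8) = (42.90, 8.000). On A1, J sits at bearing -90° from G; a 125° counterclockwise sweep puts V at bearing 35°, so V = G + 8.0·(cos 35°, sin 35°) = (49.45, 12.59). The tangent condition forces GV to be normal to VW, so VW runs along (−sin 35°, cos 35°); with |VW| = 23.2, W = (36.15, 31.59). Then |JW| = |W − J| = 32.31.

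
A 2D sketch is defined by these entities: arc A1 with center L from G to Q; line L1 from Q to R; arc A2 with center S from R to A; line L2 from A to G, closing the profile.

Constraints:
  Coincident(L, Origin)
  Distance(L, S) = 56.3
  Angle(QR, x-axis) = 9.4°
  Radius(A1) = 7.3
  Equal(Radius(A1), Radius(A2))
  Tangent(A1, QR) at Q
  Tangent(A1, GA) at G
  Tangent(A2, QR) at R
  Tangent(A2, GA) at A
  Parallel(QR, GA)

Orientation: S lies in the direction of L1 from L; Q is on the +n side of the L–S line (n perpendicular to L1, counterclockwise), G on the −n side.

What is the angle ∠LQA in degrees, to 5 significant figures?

75.462°

The slot axis is L1's direction at 9.4°, so u = (cos 9.4°, sin 9.4°) = (0.98657, 0.16333) and n = (−sin 9.4°, cos 9.4°) = (-0.16333, 0.98657). L is at the origin and S lies 56.3 along u from L, so S = 56.3·u = (55.544, 9.1953). Tangency of A1 to both parallel lines with radius 7.3 puts Q and G at L ± 7.3·n: Q = (-1.1923, 7.2020), G = (1.1923, -7.2020). Equal radii place R and A the same way about S: R = S + 7.3·n = (54.352, 16.397), A = S − 7.3·n = (56.736, 1.9933). Then cos ∠LQA = QL·QA / (|QL||QA|), giving 75.462°.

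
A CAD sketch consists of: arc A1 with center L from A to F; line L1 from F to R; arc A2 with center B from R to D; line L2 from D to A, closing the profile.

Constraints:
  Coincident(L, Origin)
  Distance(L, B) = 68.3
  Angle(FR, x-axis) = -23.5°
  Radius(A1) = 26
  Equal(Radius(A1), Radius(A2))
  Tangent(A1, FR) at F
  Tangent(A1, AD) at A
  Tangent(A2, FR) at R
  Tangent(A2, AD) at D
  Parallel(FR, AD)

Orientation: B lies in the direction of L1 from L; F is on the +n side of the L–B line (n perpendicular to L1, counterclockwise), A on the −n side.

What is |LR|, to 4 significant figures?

73.08

The slot axis is L1's direction at -23.5°, so u = (cos -23.5°, sin -23.5°) = (0.9171, -0.3987) and n = (−sin -23.5°, cos -23.5°) = (0.3987, 0.9171). L is at the origin and B lies 68.3 along u from L, so B = 68.3·u = (62.64, -27.23). Tangency of A1 to both parallel lines with radius 26.0 puts F and A at L ± 26.0·n: F = (10.37, 23.84), A = (-10.37, -23.84). Equal radii place R and D the same way about B: R = B + 26.0·n = (73.00, -3.391), D = B − 26.0·n = (52.27, -51.08). Then |LR| = |R − L| = 73.08.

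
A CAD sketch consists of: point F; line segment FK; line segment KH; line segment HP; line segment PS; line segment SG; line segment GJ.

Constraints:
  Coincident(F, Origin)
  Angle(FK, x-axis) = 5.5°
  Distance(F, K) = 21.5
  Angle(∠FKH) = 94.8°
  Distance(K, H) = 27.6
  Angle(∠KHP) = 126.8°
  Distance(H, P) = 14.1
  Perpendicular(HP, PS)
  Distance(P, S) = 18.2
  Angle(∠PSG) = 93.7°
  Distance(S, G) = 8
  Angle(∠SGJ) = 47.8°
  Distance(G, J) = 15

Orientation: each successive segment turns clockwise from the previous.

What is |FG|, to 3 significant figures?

18.8

F is at the origin; FK runs at 5.5° with length 21.5, so K = (21.4, 2.06). ∠FKH = 94.8° gives KH at -79.7° from the x-axis; with |KH| = 27.6, H = (26.3, -25.1). ∠KHP = 126.8° gives HP at -133° from the x-axis; with |HP| = 14.1, P = (16.7, -35.4). HP ⟂ PS, so PS runs at 137°; with |PS| = 18.2, S = (3.41, -23.0). ∠PSG = 93.7° gives SG at 50.8° from the x-axis; with |SG| = 8.0, G = (8.46, -16.8). Then |FG| = |G − F| = 18.8.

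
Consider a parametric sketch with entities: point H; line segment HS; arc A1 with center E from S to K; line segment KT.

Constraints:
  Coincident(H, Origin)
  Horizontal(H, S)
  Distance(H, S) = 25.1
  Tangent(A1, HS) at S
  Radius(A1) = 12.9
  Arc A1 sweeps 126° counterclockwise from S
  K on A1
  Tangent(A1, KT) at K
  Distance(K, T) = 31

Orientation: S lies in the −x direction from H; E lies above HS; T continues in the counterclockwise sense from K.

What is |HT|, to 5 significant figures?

56.190

H is at the origin; HS is horizontal with |HS| = 25.1 and S on the −x side, so S = (-25.100, 0.0000). Since A1 is tangent to HS there, ES ⟂ HS, so E = S + (0, 12.9) = (-25.100, 12.900). On A1, S sits at bearing -90° from E; a 126° counterclockwise sweep puts K at bearing 36°, so K = E + 12.9·(cos 36°, sin 36°) = (-14.664, 20.482). Tangency of A1 to KT means the radius EK is perpendicular to KT, so KT runs along (−sin 36°, cos 36°); with |KT| = 31.0, T = (-32.885, 45.562). Then |HT| = |T − H| = 56.190.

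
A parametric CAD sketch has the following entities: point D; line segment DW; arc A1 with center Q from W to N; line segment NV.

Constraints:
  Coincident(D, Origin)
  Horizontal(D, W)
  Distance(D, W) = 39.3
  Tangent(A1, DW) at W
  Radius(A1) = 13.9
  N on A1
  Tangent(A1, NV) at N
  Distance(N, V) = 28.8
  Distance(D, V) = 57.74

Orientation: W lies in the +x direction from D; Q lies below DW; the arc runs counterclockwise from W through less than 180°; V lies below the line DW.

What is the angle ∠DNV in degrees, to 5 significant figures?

143.80°

D is at the origin; DW is horizontal with |DW| = 39.3 and W on the +x side, so W = (39.300, 0.0000). The tangent condition forces QW to be normal to DW, so Q = W + (0, -13.9) = (39.300, -13.900). Since QN ⟂ NV (tangency), |QV| = √(13.9² + 28.8²) = 31.979 regardless of where N sits on A1. So V lies on both circle(D, 57.74) and circle(Q, 31.979); the below-DW intersection is V = (35.372, -45.637). N is the foot of the tangent from V: N = (26.134, -18.359).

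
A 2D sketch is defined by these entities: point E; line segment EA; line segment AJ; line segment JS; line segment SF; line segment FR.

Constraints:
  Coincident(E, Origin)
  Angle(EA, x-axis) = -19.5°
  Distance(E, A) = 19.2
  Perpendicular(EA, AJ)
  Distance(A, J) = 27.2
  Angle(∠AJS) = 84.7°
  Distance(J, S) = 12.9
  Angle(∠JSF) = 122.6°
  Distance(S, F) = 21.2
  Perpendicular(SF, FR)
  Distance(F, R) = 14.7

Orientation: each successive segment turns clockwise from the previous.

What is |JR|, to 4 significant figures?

28.41

∠JSF = 122.6° gives SF at 97.80° from the x-axis; with |SF| = 21.2, F = (-5.568, -5.634). SF ⟂ FR, so FR runs at 7.800°; with |FR| = 14.7, R = (8.996, -3.639). Then |JR| = |R − J| = 28.41.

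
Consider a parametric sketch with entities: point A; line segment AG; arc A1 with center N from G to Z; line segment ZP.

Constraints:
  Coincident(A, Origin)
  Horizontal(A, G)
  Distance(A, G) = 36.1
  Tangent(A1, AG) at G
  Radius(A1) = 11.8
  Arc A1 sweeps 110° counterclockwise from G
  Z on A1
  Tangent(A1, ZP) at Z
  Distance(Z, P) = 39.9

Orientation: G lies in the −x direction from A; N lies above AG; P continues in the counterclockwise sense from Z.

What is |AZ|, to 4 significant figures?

29.60

Tangency of A1 to AG means the radius NG is perpendicular to AG, so N = G + (0, 11.8) = (-36.10, 11.80). On A1, G sits at bearing -90° from N; a 110° counterclockwise sweep puts Z at bearing 20°, so Z = N + 11.8·(cos 20°, sin 20°) = (-25.01, 15.84). Then |AZ| = |Z − A| = 29.60.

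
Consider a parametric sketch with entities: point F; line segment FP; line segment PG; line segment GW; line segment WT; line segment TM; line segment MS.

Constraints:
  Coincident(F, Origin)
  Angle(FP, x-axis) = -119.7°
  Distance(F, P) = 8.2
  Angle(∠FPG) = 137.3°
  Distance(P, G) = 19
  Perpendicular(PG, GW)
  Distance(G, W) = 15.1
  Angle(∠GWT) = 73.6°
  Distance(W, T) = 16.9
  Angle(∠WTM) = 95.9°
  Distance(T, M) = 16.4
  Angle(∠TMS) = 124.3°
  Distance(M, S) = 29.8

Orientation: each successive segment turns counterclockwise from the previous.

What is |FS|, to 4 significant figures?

45.53

F is at the origin; FP runs at -119.7° with length 8.2, so P = (-4.063, -7.123). ∠FPG = 137.3° gives PG at -77.00° from the x-axis; with |PG| = 19.0, G = (0.2113, -25.64). PG is perpendicular to GW, so GW runs at 13.00°; with |GW| = 15.1, W = (14.92, -22.24). ∠GWT = 73.6° gives WT at 119.4° from the x-axis; with |WT| = 16.9, T = (6.628, -7.516). ∠WTM = 95.9° gives TM at -156.5° from the x-axis; with |TM| = 16.4, M = (-8.412, -14.06). ∠TMS = 124.3° gives MS at -100.8° from the x-axis; with |MS| = 29.8, S = (-14.00, -43.33). Then |FS| = |S − F| = 45.53.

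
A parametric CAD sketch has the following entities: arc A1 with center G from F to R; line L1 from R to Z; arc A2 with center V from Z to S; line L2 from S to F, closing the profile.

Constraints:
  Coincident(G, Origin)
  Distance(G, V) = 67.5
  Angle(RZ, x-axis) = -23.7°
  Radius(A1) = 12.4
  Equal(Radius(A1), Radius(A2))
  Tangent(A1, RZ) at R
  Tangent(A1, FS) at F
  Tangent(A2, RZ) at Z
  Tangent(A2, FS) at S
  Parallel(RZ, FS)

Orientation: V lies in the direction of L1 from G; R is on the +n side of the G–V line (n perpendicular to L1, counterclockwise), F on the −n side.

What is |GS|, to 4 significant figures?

68.63

The slot axis is L1's direction at -23.7°, so u = (cos -23.7°, sin -23.7°) = (0.9157, -0.4019) and n = (−sin -23.7°, cos -23.7°) = (0.4019, 0.9157). G is at the origin and V lies 67.5 along u from G, so V = 67.5·u = (61.81, -27.13). Tangency of A1 to both parallel lines with radius 12.4 puts R and F at G ± 12.4·n: R = (4.984, 11.35), F = (-4.984, -11.35). Equal radii place Z and S the same way about V: Z = V + 12.4·n = (66.79, -15.78), S = V − 12.4·n = (56.82, -38.49). Then |GS| = |S − G| = 68.63.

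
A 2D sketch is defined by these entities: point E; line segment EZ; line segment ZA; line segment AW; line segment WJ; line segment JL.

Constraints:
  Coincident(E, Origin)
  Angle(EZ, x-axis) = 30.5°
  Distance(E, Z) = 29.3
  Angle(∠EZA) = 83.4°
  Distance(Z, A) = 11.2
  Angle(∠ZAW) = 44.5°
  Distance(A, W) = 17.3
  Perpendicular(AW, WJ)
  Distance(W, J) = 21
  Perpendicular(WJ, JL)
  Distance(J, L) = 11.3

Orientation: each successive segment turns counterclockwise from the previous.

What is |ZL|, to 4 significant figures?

13.30

AW ⟂ WJ, so WJ runs at -7.400°; with |WJ| = 21.0, J = (37.09, 3.943). WJ ⟂ JL, so JL runs at 82.60°; with |JL| = 11.3, L = (38.54, 15.15). Then |ZL| = |L − Z| = 13.30.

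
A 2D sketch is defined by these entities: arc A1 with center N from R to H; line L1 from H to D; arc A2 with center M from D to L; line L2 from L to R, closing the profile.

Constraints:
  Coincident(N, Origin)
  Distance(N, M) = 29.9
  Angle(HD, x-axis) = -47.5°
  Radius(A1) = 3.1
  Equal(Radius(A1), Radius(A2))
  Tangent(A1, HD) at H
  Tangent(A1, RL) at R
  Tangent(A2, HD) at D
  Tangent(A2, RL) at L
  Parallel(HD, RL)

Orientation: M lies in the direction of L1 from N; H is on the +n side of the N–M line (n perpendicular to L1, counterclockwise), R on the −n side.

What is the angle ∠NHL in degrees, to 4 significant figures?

78.29°

The slot axis is L1's direction at -47.5°, so u = (cos -47.5°, sin -47.5°) = (0.6756, -0.7373) and n = (−sin -47.5°, cos -47.5°) = (0.7373, 0.6756). N is at the origin and M lies 29.9 along u from N, so M = 29.9·u = (20.20, -22.04). Tangency of A1 to both parallel lines with radius 3.1 puts H and R at N ± 3.1·n: H = (2.286, 2.094), R = (-2.286, -2.094). Equal radii place D and L the same way about M: D = M + 3.1·n = (22.49, -19.95), L = M − 3.1·n = (17.91, -24.14). Then cos ∠NHL = HN·HL / (|HN||HL|), giving 78.29°.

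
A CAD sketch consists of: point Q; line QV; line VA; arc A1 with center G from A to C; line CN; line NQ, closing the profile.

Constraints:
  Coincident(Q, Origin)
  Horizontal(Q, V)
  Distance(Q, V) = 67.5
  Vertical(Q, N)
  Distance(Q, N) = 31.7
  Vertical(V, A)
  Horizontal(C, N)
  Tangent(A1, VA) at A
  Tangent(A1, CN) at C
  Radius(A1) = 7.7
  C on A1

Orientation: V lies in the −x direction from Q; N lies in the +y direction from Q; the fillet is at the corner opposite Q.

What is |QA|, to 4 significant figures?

71.64

Q is at the origin; QV is horizontal with |QV| = 67.5 and V on the −x side, so V = (-67.50, 0.000). QN is vertical with |QN| = 31.7 and N on the +y side, so N = (0.000, 31.70). The virtual corner opposite Q is at (-67.50, 31.70). The tangent condition forces GA to be normal to VA and A1 meets CN tangentially, so GC is at right angles to CN, with radius 7.7, so the center G sits 7.7 in from both sides at G = (-59.80, 24.00). That places the tangent points at A = (-67.50, 24.00) on VA and C = (-59.80, 31.70) on CN. Then |QA| = |A − Q| = 71.64.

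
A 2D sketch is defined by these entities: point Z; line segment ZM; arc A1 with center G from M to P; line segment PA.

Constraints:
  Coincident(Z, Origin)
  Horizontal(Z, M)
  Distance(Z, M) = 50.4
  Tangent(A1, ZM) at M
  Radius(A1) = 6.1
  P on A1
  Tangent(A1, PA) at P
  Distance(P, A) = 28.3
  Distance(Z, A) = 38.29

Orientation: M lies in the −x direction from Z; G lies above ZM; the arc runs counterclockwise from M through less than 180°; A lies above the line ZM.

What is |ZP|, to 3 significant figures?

45.6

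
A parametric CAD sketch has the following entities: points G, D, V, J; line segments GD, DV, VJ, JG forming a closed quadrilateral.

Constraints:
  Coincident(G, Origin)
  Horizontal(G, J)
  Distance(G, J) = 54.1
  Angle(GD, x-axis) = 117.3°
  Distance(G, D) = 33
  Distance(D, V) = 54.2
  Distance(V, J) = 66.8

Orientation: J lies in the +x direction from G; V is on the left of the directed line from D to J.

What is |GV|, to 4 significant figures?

67.86

Checks: |DV| = 54.20 ✓; |VJ| = 66.80 ✓.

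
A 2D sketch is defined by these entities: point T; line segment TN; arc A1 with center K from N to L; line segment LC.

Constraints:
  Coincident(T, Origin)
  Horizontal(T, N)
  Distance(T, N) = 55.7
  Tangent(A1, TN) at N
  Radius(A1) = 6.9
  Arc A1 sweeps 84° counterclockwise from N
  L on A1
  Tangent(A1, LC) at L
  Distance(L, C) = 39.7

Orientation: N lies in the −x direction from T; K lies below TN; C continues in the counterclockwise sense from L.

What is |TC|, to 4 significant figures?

80.84

T is at the origin; T and N share the same y with |TN| = 55.7 and N on the −x side, so N = (-55.70, 0.000). Tangency of A1 to TN means the radius KN is perpendicular to TN, so K = N + (0, -6.9) = (-55.70, -6.900). On A1, N sits at bearing 90° from K; an 84° counterclockwise sweep puts L at bearing 174°, so L = K + 6.9·(cos 174°, sin 174°) = (-62.56, -6.179). The tangent condition forces KL to be normal to LC, so LC runs along (−sin 174°, cos 174°); with |LC| = 39.7, C = (-66.71, -45.66). Then |TC| = |C − T| = 80.84.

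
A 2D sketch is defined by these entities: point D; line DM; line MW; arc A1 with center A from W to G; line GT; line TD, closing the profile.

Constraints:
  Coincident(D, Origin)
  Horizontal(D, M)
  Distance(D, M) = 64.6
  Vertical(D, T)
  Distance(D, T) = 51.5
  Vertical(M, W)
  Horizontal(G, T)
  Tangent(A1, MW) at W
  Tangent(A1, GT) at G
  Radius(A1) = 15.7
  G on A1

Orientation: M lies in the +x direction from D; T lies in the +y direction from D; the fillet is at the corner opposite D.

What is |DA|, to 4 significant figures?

60.60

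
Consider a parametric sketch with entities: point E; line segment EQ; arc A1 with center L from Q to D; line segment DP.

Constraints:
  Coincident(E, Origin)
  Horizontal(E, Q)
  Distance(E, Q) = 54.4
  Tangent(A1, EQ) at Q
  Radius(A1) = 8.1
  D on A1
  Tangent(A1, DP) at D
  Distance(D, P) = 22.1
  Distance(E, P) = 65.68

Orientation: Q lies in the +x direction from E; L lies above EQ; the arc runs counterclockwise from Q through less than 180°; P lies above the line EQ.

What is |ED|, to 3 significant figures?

63.1

Checks: |EQ| = 54.40 ✓; |LD| = 8.100 ✓; ∠(LD, DP) = 90.00° ✓; |DP| = 22.10 ✓; |EP| = 65.68 ✓.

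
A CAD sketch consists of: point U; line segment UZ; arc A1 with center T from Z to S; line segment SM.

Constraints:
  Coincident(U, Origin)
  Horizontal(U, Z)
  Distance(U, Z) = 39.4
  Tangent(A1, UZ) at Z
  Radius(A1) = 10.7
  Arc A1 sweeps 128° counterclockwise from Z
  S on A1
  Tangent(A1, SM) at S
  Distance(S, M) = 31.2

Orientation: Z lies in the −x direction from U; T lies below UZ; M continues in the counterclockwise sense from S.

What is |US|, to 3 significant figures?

50.9

U is at the origin; UZ is horizontal with |UZ| = 39.4 and Z on the −x side, so Z = (-39.4, 0.00). Since A1 is tangent to UZ there, TZ ⟂ UZ, so T = Z + (0, -10.7) = (-39.4, -10.7). On A1, Z sits at bearing 90° from T; a 128° counterclockwise sweep puts S at bearing 218°, so S = T + 10.7·(cos 218°, sin 218°) = (-47.8, -17.3). Then |US| = |S − U| = 50.9.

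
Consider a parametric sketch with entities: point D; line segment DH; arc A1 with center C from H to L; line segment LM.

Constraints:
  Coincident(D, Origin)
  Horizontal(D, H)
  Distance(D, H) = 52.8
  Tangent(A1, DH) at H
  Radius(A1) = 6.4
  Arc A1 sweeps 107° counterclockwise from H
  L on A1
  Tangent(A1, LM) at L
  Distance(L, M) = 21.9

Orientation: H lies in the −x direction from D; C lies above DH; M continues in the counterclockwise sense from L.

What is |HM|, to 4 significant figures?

29.22

On A1, H sits at bearing -90° from C; a 107° counterclockwise sweep puts L at bearing 17°, so L = C + 6.4·(cos 17°, sin 17°) = (-46.68, 8.271). A1 meets LM tangentially, so CL is at right angles to LM, so LM runs along (−sin 17°, cos 17°); with |LM| = 21.9, M = (-53.08, 29.21). Then |HM| = |M − H| = 29.22.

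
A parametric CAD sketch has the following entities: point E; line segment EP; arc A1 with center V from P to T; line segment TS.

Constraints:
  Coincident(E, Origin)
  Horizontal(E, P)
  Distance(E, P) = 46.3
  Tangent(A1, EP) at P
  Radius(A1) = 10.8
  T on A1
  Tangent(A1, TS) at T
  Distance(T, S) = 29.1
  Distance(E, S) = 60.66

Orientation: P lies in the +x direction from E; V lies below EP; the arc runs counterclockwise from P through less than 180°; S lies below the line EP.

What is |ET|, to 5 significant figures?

38.483

Checks: ∠(VP, PE) = 90.00° ✓; |VT| = 10.80 ✓; ∠(VT, TS) = 90.00° ✓; |TS| = 29.10 ✓; |ES| = 60.66 ✓.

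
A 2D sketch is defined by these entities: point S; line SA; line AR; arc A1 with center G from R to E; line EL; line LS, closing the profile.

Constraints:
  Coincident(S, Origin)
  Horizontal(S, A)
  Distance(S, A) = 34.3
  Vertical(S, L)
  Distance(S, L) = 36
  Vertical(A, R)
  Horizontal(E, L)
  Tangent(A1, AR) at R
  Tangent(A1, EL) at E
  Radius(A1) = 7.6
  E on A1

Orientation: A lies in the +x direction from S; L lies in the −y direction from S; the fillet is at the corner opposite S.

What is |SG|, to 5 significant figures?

38.980

S is at the origin; S and A share the same y with |SA| = 34.3 and A on the +x side, so A = (34.300, 0.0000). S and L share the same x with |SL| = 36.0 and L on the −y side, so L = (0.0000, -36.000). The virtual corner opposite S is at (34.300, -36.000). Tangency of A1 to AR means the radius GR is perpendicular to AR and tangency of A1 to EL means the radius GE is perpendicular to EL, with radius 7.6, so the center G sits 7.6 in from both sides at G = (26.700, -28.400). Then |SG| = |G − S| = 38.980.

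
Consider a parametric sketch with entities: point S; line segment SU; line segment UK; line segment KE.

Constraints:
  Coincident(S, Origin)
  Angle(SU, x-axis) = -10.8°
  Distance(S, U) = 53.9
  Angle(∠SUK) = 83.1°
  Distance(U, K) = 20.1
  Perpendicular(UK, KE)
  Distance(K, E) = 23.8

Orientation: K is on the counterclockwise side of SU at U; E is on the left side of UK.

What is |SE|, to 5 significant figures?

32.685

∠SUK = 83.1°, so UK runs at -10.8° + (180° − 83.1°) = 86.100° from the x-axis; with |UK| = 20.1, K = U + 20.1·(cos 86.100°, sin 86.100°) = (54.312, 9.9536). UK ⟂ KE; with |KE| = 23.8 on the left of UK, E = K + 23.8·(-0.99768, 0.068015) = (30.568, 11.572). Then |SE| = |E − S| = 32.685.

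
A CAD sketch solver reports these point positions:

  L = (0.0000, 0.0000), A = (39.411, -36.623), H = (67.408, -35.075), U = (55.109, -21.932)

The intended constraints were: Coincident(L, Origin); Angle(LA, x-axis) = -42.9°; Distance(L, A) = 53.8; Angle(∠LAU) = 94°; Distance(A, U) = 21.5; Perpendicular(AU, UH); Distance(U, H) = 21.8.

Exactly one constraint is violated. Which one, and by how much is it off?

Distance(U, H) = 21.8 — off by 3.80.

L = (0.00, 0.00) ✓; LA at -42.90° ✓; |LA| = 53.80 ✓; ∠LAU = 94.00° ✓; |AU| = 21.50 ✓; ∠(AU, UH) = 90.00° ✓; |UH| = 18.00 ✗.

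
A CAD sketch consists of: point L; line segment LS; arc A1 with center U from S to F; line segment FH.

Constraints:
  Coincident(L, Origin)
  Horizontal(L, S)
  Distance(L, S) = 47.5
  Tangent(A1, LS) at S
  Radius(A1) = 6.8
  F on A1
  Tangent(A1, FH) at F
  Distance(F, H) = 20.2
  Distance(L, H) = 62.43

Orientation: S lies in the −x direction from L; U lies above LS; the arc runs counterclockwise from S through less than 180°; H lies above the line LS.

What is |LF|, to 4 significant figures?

44.18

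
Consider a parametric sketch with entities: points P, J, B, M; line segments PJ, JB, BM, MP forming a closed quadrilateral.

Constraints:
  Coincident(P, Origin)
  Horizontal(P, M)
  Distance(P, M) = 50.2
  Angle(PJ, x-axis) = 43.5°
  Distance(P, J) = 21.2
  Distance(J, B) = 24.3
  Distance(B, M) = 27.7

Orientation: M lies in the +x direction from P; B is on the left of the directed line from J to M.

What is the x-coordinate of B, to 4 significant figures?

37.51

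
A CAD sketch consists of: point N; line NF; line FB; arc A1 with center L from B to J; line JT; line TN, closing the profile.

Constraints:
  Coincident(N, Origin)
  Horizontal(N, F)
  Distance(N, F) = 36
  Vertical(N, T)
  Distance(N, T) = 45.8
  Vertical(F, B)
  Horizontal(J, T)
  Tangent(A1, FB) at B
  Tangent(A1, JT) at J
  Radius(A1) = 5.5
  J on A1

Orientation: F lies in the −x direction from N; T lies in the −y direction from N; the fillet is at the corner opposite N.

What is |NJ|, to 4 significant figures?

55.03

The virtual corner opposite N is at (-36.00, -45.80). Since A1 is tangent to FB there, LB ⟂ FB and A1 meets JT tangentially, so LJ is at right angles to JT, with radius 5.5, so the center L sits 5.5 in from both sides at L = (-30.50, -40.30). That places the tangent points at B = (-36.00, -40.30) on FB and J = (-30.50, -45.80) on JT. Then |NJ| = |J − N| = 55.03.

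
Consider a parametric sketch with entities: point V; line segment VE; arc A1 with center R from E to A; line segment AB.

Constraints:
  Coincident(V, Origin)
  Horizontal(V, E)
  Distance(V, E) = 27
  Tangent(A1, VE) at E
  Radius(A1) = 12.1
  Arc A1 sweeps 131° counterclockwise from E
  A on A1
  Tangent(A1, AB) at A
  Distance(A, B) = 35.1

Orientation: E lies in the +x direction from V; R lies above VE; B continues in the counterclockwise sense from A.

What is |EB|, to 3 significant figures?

48.6

On A1, E sits at bearing -90° from R; a 131° counterclockwise sweep puts A at bearing 41°, so A = R + 12.1·(cos 41°, sin 41°) = (36.1, 20.0). A1 meets AB tangentially, so RA is at right angles to AB, so AB runs along (−sin 41°, cos 41°); with |AB| = 35.1, B = (13.1, 46.5). Then |EB| = |B − E| = 48.6.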